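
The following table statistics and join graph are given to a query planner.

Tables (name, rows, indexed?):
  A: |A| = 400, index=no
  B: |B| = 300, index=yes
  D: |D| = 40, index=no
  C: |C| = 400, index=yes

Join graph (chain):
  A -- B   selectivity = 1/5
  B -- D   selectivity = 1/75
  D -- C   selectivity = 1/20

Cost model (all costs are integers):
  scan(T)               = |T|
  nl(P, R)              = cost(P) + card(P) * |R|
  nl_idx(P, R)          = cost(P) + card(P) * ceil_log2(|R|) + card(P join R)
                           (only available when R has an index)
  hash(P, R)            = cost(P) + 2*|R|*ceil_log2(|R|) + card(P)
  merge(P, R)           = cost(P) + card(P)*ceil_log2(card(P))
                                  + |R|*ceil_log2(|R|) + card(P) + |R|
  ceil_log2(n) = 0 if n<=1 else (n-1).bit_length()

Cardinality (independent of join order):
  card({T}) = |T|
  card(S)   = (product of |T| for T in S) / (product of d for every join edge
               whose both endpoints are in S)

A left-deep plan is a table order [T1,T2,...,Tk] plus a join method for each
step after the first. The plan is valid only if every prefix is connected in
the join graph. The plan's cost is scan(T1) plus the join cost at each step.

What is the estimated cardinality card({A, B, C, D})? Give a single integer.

256000

Tables in S: A(400), B(300), C(400), D(40)
Edges inside S: A-B(d=5), B-D(d=75), D-C(d=20)
numerator = 400 * 300 * 400 * 40 = 1920000000
denominator = 5 * 75 * 20 = 7500
card(S) = 1920000000 / 7500 = 256000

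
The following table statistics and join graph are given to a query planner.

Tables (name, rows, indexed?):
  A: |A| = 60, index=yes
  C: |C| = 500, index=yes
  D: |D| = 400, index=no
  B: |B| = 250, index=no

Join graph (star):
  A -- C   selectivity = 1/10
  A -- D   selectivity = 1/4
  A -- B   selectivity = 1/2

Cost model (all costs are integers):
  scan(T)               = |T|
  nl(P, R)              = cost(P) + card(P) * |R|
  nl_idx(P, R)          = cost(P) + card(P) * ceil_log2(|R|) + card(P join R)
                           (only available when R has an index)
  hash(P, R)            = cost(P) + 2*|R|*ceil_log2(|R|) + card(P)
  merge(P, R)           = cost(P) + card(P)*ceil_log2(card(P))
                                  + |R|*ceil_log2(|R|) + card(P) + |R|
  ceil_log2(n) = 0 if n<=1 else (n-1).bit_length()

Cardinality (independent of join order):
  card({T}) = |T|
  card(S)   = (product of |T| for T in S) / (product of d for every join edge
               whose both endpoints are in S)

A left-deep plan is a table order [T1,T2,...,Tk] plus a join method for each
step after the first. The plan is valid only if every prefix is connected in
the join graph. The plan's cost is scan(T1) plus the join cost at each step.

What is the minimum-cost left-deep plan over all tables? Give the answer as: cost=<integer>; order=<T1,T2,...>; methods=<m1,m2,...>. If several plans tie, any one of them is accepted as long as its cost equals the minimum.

cost=315920; order=C,A,D,B; methods=hash,hash,hash

Selinger DP (subsets sized 1..n):
  {A}: scan cost=60, card=60
  {C}: scan cost=500, card=500
  {D}: scan cost=400, card=400
  {B}: scan cost=250, card=250
  {AC}: card=3000; try (A,hash)→1720, (C,nl_idx)→3600, (C,merge)→5480, (A,merge)→5920, (A,nl_idx)→6500, (C,hash)→9120 …(+2); best=1720 via (A,hash)
  {AD}: card=6000; try (A,hash)→1520, (D,merge)→4480, (A,merge)→4820, (D,hash)→7320, (A,nl_idx)→8800, (D,nl)→24060 …(+1); best=1520 via (A,hash)
  {AB}: card=7500; try (A,hash)→1220, (B,merge)→2730, (A,merge)→2920, (B,hash)→4120, (A,nl_idx)→9250, (B,nl)→15060 …(+1); best=1220 via (A,hash)
  {ACD}: card=300000; try (D,hash)→11920, (C,hash)→16520, (D,merge)→44720, (C,merge)→90520, (C,nl_idx)→355520, (D,nl)→1201720 …(+1); best=11920 via (D,hash)
  {ABC}: card=375000; try (B,hash)→8720, (C,hash)→17720, (B,merge)→42970, (C,merge)→111220, (C,nl_idx)→443720, (B,nl)→751720 …(+1); best=8720 via (B,hash)
  {ABD}: card=750000; try (B,hash)→11520, (D,hash)→15920, (B,merge)→87770, (D,merge)→110220, (B,nl)→1501520, (D,nl)→3001220; best=11520 via (B,hash)
  {ABCD}: card=37500000; try (B,hash)→315920, (D,hash)→390920, (C,hash)→770520, (B,merge)→6014170, (D,merge)→7512720, (C,merge)→15766520 …(+4); best=315920 via (B,hash)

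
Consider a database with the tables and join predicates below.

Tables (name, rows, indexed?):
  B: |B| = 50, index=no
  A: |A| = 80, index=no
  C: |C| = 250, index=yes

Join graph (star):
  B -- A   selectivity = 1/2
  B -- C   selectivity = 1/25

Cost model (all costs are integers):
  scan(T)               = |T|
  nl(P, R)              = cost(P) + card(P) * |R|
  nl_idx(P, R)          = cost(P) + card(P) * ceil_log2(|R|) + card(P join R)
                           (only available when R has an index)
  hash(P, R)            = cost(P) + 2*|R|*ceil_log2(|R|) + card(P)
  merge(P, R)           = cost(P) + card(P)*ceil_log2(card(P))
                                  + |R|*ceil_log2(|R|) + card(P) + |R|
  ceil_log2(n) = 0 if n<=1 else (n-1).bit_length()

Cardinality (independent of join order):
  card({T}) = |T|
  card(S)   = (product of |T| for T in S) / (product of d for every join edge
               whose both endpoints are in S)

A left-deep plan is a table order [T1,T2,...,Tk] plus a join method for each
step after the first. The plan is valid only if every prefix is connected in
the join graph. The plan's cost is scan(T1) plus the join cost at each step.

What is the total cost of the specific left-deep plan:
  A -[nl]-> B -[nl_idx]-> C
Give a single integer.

step 1: scan A: cost=80, card=80
step 2: join B via nl
    card(P join B) = 80*50/(2) = 2000
    cost = 80 + 80*50 = 4080
step 3: join C via nl_idx
    card(P join C) = 2000*250/(25) = 20000
    cost = 4080 + 2000*8 + 20000 = 40080

40080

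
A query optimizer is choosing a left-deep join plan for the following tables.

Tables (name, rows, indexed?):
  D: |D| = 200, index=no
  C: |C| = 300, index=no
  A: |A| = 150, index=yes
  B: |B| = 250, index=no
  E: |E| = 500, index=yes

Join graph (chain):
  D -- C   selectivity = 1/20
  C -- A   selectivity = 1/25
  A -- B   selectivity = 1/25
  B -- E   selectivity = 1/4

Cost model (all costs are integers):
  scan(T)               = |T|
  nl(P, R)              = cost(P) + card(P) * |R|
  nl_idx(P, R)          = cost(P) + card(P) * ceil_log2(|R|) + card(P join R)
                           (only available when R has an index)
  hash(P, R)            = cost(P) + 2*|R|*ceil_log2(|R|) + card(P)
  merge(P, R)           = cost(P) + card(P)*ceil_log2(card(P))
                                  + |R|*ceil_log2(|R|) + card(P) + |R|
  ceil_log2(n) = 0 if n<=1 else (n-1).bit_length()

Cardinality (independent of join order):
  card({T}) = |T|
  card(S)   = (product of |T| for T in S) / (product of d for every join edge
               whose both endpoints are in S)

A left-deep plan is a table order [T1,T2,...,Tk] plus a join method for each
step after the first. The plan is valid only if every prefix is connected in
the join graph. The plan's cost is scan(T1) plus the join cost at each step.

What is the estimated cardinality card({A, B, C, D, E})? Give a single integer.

Tables in S: A(150), B(250), C(300), D(200), E(500)
Edges inside S: D-C(d=20), C-A(d=25), A-B(d=25), B-E(d=4)
numerator = 150 * 250 * 300 * 200 * 500 = 1125000000000
denominator = 20 * 25 * 25 * 4 = 50000
card(S) = 1125000000000 / 50000 = 22500000

22500000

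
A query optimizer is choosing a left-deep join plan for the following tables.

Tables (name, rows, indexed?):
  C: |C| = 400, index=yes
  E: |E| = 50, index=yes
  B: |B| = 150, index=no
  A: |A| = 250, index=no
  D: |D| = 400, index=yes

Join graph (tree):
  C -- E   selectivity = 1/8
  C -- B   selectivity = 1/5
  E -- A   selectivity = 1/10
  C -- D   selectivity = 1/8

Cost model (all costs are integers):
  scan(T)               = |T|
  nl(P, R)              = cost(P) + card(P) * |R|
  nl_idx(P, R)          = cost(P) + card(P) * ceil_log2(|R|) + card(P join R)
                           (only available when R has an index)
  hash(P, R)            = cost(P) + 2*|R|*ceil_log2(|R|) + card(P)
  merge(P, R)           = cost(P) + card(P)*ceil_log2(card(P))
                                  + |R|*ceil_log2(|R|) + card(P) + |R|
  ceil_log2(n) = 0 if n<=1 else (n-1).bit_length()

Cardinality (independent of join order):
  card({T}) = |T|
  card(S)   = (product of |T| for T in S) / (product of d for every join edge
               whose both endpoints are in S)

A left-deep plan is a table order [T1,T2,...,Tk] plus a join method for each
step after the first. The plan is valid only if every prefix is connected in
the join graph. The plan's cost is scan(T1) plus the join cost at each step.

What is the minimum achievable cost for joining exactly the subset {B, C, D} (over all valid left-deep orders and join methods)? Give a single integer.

Selinger DP over subsets of {B,C,D}:
  {C}: scan cost=400, card=400
  {B}: scan cost=150, card=150
  {D}: scan cost=400, card=400
  {BC}: card=12000; try (B,hash)→3200, (C,merge)→5500, (B,merge)→5750, (C,hash)→7500, (C,nl_idx)→13500, (C,nl)→60150 …(+1); best=3200 via (B,hash)
  {CD}: card=20000; try (D,hash)→8000, (C,hash)→8000, (D,merge)→8400, (C,merge)→8400, (D,nl_idx)→24000, (C,nl_idx)→24000 …(+2); best=8000 via (D,hash)
  {BCD}: card=600000; try (D,hash)→22400, (B,hash)→30400, (D,merge)→187200, (B,merge)→329350, (D,nl_idx)→711200, (B,nl)→3008000 …(+1); best=22400 via (D,hash)

22400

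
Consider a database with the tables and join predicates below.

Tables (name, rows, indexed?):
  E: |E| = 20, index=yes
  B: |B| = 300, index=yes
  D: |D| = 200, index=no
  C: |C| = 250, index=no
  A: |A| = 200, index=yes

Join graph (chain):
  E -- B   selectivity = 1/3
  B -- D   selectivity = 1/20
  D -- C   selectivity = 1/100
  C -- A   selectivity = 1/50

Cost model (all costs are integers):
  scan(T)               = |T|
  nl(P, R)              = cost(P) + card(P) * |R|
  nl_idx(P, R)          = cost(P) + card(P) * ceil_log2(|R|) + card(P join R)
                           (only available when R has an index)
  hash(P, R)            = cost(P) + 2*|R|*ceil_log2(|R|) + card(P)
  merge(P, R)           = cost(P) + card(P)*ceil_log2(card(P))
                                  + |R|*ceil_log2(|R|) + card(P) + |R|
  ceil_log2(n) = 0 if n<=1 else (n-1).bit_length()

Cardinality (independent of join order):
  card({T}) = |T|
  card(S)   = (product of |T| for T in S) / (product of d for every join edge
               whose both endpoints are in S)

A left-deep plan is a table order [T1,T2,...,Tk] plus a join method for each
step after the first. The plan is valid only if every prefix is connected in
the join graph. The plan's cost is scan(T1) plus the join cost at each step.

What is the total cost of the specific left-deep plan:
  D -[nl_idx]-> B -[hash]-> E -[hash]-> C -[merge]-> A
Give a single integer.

884000

step 1: scan D: cost=200, card=200
step 2: join B via nl_idx
    card(P join B) = 200*300/(20) = 3000
    cost = 200 + 200*9 + 3000 = 5000
step 3: join E via hash
    card(P join E) = 3000*20/(3) = 20000
    cost = 5000 + 2*20*5 + 3000 = 8200
step 4: join C via hash
    card(P join C) = 20000*250/(100) = 50000
    cost = 8200 + 2*250*8 + 20000 = 32200
step 5: join A via merge
    card(P join A) = 50000*200/(50) = 200000
    cost = 32200 + 50000*16 + 200*8 + 50000 + 200 = 884000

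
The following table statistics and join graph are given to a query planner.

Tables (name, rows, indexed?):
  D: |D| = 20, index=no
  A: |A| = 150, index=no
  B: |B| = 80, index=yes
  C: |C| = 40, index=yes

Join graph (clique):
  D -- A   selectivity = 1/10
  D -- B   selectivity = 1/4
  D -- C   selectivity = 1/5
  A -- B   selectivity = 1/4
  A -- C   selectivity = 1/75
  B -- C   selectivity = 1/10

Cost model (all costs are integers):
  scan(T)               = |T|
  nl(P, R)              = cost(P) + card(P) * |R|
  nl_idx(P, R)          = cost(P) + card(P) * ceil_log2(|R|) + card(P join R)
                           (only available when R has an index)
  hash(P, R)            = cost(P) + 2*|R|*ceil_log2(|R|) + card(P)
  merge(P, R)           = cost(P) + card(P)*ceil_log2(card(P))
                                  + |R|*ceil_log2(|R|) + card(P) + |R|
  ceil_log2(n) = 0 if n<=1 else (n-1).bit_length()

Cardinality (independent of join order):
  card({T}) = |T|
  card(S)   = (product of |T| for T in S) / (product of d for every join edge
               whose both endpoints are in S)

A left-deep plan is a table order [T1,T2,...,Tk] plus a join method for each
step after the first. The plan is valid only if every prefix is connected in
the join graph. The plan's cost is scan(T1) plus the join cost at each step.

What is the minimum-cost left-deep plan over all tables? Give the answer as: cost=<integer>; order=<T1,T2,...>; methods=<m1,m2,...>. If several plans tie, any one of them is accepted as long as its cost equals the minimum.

cost=1300; order=A,C,D,B; methods=hash,hash,nl_idx

Selinger DP (subsets sized 1..n):
  {D}: scan cost=20, card=20
  {A}: scan cost=150, card=150
  {B}: scan cost=80, card=80
  {C}: scan cost=40, card=40
  {AD}: card=300; try (D,hash)→500, (A,merge)→1490, (D,merge)→1620, (A,hash)→2440, (A,nl)→3020, (D,nl)→3150; best=500 via (D,hash)
  {BD}: card=400; try (D,hash)→360, (B,nl_idx)→560, (B,merge)→780, (D,merge)→840, (B,hash)→1160, (B,nl)→1620 …(+1); best=360 via (D,hash)
  {CD}: card=160; try (D,hash)→280, (C,nl_idx)→300, (C,merge)→420, (D,merge)→440, (C,hash)→520, (C,nl)→820 …(+1); best=280 via (D,hash)
  {AB}: card=3000; try (B,hash)→1420, (A,merge)→2070, (B,merge)→2140, (A,hash)→2560, (B,nl_idx)→4200, (A,nl)→12080 …(+1); best=1420 via (B,hash)
  {AC}: card=80; try (C,hash)→780, (C,nl_idx)→1130, (A,merge)→1670, (C,merge)→1780, (A,hash)→2480, (A,nl)→6040 …(+1); best=780 via (C,hash)
  {BC}: card=320; try (C,hash)→640, (B,nl_idx)→640, (C,nl_idx)→880, (B,merge)→960, (C,merge)→1000, (B,hash)→1200 …(+2); best=640 via (C,hash)
  {ABD}: card=1500; try (B,hash)→1920, (A,hash)→3160, (B,nl_idx)→4100, (B,merge)→4140, (D,hash)→4620, (A,merge)→5710 …(+4); best=1920 via (B,hash)
  {ACD}: card=32; try (D,hash)→1060, (C,hash)→1280, (D,merge)→1540, (C,nl_idx)→2332, (D,nl)→2380, (A,hash)→2840 …(+4); best=1060 via (D,hash)
  {BCD}: card=320; try (D,hash)→1160, (C,hash)→1240, (B,hash)→1560, (B,nl_idx)→1720, (B,merge)→2360, (C,nl_idx)→3080 …(+5); best=1160 via (D,hash)
  {ABC}: card=160; try (B,nl_idx)→1500, (B,hash)→1980, (B,merge)→2060, (A,hash)→3360, (C,hash)→4900, (A,merge)→5190 …(+5); best=1500 via (B,nl_idx)
  {ABCD}: card=16; try (B,nl_idx)→1300, (D,hash)→1860, (B,merge)→1892, (B,hash)→2212, (D,merge)→3060, (B,nl)→3620 …(+8); best=1300 via (B,nl_idx)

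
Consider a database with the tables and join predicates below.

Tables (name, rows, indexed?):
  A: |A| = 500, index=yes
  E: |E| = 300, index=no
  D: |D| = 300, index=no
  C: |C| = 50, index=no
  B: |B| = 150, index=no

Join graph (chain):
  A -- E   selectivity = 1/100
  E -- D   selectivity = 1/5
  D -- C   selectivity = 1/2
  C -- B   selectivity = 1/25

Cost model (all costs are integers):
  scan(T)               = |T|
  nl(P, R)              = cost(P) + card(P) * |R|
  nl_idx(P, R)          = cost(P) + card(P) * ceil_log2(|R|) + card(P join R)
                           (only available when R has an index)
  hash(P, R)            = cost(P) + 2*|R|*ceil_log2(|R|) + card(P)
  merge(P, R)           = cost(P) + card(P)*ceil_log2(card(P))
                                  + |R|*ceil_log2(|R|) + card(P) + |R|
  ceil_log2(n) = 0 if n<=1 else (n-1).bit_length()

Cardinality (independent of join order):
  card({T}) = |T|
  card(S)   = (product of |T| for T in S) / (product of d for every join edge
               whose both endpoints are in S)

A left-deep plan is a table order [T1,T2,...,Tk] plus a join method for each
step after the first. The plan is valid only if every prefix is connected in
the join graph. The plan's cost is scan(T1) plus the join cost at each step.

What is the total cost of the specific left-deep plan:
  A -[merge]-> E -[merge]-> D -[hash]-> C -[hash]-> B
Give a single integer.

2372500

step 1: scan A: cost=500, card=500
step 2: join E via merge
    card(P join E) = 500*300/(100) = 1500
    cost = 500 + 500*9 + 300*9 + 500 + 300 = 8500
step 3: join D via merge
    card(P join D) = 1500*300/(5) = 90000
    cost = 8500 + 1500*11 + 300*9 + 1500 + 300 = 29500
step 4: join C via hash
    card(P join C) = 90000*50/(2) = 2250000
    cost = 29500 + 2*50*6 + 90000 = 120100
step 5: join B via hash
    card(P join B) = 2250000*150/(25) = 13500000
    cost = 120100 + 2*150*8 + 2250000 = 2372500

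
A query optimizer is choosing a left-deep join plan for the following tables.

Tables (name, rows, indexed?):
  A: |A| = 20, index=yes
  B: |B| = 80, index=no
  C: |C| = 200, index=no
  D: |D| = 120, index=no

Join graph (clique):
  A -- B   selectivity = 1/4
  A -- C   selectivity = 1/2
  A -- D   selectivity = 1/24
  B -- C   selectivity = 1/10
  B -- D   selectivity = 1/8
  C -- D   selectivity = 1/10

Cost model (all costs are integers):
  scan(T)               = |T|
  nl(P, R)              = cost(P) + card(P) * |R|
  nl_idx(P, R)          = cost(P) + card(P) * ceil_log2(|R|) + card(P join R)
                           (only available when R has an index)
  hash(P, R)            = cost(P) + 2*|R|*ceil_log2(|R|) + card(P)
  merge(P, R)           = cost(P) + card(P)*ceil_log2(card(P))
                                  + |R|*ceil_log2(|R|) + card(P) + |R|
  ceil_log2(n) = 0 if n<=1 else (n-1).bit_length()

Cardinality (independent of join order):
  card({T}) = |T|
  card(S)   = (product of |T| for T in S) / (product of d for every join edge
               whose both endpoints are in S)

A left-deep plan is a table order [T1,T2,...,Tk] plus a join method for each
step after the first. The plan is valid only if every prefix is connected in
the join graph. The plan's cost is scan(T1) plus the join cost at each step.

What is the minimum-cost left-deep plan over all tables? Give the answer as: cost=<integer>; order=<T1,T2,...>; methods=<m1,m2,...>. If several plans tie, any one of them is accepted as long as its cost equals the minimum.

Selinger DP (subsets sized 1..n):
  {A}: scan cost=20, card=20
  {B}: scan cost=80, card=80
  {C}: scan cost=200, card=200
  {D}: scan cost=120, card=120
  {AB}: card=400; try (A,hash)→360, (B,merge)→780, (A,merge)→840, (A,nl_idx)→880, (B,hash)→1160, (B,nl)→1620 …(+1); best=360 via (A,hash)
  {AC}: card=2000; try (A,hash)→600, (C,merge)→1940, (A,merge)→2120, (A,nl_idx)→3200, (C,hash)→3240, (C,nl)→4020 …(+1); best=600 via (A,hash)
  {AD}: card=100; try (A,hash)→440, (A,nl_idx)→820, (D,merge)→1100, (A,merge)→1200, (D,hash)→1720, (D,nl)→2420 …(+1); best=440 via (A,hash)
  {BC}: card=1600; try (B,hash)→1520, (C,merge)→2520, (B,merge)→2640, (C,hash)→3360, (C,nl)→16080, (B,nl)→16200; best=1520 via (B,hash)
  {BD}: card=1200; try (B,hash)→1360, (D,merge)→1680, (B,merge)→1720, (D,hash)→1840, (D,nl)→9680, (B,nl)→9720; best=1360 via (B,hash)
  {CD}: card=2400; try (D,hash)→2080, (C,merge)→2880, (D,merge)→2960, (C,hash)→3440, (C,nl)→24120, (D,nl)→24200; best=2080 via (D,hash)
  {ABC}: card=4000; try (A,hash)→3320, (B,hash)→3720, (C,hash)→3960, (C,merge)→6160, (A,nl_idx)→13520, (A,merge)→20840 …(+4); best=3320 via (A,hash)
  {ABD}: card=250; try (B,hash)→1660, (B,merge)→1880, (D,hash)→2440, (A,hash)→2760, (D,merge)→5320, (A,nl_idx)→7610 …(+4); best=1660 via (B,hash)
  {ACD}: card=1000; try (C,merge)→3040, (C,hash)→3740, (D,hash)→4280, (A,hash)→4680, (A,nl_idx)→15080, (C,nl)→20440 …(+4); best=3040 via (C,merge)
  {BCD}: card=2400; try (D,hash)→4800, (B,hash)→5600, (C,hash)→5760, (C,merge)→17560, (D,merge)→21680, (B,merge)→33920 …(+3); best=4800 via (D,hash)
  {ABCD}: card=250; try (C,hash)→5110, (B,hash)→5160, (C,merge)→5710, (A,hash)→7400, (D,hash)→9000, (B,merge)→14680 …(+7); best=5110 via (C,hash)

cost=5110; order=D,A,B,C; methods=hash,hash,hash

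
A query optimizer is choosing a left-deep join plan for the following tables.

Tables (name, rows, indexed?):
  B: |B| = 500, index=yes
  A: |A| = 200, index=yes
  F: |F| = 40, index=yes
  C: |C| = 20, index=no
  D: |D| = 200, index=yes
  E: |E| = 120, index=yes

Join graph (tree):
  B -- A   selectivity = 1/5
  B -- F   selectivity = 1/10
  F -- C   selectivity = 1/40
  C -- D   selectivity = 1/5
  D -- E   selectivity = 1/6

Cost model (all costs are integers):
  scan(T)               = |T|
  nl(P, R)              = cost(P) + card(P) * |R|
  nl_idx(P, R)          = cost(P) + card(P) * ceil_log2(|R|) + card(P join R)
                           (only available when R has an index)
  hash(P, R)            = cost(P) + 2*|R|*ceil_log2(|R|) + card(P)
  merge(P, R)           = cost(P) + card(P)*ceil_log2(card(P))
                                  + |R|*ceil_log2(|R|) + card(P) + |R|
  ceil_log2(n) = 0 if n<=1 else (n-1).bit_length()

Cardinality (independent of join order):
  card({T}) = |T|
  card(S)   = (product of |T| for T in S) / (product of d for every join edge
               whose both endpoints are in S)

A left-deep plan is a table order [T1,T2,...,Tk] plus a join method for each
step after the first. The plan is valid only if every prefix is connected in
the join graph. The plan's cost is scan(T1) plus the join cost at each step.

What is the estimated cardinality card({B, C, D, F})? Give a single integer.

Tables in S: B(500), C(20), D(200), F(40)
Edges inside S: B-F(d=10), F-C(d=40), C-D(d=5)
numerator = 500 * 20 * 200 * 40 = 80000000
denominator = 10 * 40 * 5 = 2000
card(S) = 80000000 / 2000 = 40000

40000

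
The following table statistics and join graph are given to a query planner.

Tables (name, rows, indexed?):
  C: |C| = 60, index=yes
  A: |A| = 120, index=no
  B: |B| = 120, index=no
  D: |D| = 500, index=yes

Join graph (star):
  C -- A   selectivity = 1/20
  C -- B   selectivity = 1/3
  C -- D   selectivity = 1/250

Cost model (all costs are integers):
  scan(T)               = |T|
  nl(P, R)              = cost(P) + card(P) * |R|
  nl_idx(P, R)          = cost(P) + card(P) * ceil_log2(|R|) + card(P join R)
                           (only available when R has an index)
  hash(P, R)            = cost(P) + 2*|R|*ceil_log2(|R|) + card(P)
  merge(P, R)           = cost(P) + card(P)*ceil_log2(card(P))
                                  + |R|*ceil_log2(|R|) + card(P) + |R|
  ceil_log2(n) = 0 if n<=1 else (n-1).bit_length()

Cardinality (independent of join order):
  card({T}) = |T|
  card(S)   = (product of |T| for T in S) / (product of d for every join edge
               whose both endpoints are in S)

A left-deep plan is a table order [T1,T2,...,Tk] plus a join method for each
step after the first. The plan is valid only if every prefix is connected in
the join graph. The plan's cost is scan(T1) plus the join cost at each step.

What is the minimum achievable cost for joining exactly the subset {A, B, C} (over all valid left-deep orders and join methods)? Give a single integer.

3000

Selinger DP over subsets of {A,B,C}:
  {C}: scan cost=60, card=60
  {A}: scan cost=120, card=120
  {B}: scan cost=120, card=120
  {AC}: card=360; try (C,hash)→960, (C,nl_idx)→1200, (A,merge)→1440, (C,merge)→1500, (A,hash)→1800, (A,nl)→7260 …(+1); best=960 via (C,hash)
  {BC}: card=2400; try (C,hash)→960, (B,merge)→1440, (C,merge)→1500, (B,hash)→1800, (C,nl_idx)→3240, (B,nl)→7260 …(+1); best=960 via (C,hash)
  {ABC}: card=14400; try (B,hash)→3000, (A,hash)→5040, (B,merge)→5520, (A,merge)→33120, (B,nl)→44160, (A,nl)→288960; best=3000 via (B,hash)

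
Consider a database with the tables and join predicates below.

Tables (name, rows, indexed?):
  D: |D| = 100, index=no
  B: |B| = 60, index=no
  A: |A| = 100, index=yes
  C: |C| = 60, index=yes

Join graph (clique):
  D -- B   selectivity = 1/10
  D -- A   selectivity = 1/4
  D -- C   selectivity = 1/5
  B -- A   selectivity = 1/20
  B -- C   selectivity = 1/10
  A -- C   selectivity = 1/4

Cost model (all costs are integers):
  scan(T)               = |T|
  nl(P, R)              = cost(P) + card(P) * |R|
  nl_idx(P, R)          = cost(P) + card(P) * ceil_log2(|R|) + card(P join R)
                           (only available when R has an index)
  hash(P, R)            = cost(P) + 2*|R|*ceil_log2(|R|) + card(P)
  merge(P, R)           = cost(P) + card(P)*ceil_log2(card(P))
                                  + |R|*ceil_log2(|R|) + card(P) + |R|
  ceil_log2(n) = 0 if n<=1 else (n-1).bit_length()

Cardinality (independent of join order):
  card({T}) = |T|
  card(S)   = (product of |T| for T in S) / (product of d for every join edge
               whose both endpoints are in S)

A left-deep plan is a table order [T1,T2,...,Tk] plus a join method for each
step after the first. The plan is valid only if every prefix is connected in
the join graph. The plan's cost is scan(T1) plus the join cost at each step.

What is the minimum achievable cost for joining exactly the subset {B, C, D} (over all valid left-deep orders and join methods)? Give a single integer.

2240

Selinger DP over subsets of {B,C,D}:
  {D}: scan cost=100, card=100
  {B}: scan cost=60, card=60
  {C}: scan cost=60, card=60
  {BD}: card=600; try (B,hash)→920, (D,merge)→1280, (B,merge)→1320, (D,hash)→1520, (D,nl)→6060, (B,nl)→6100; best=920 via (B,hash)
  {CD}: card=1200; try (C,hash)→920, (D,merge)→1280, (C,merge)→1320, (D,hash)→1520, (C,nl_idx)→1900, (D,nl)→6060 …(+1); best=920 via (C,hash)
  {BC}: card=360; try (C,nl_idx)→780, (C,hash)→840, (B,hash)→840, (C,merge)→900, (B,merge)→900, (C,nl)→3660 …(+1); best=780 via (C,nl_idx)
  {BCD}: card=720; try (C,hash)→2240, (D,hash)→2540, (B,hash)→2840, (D,merge)→5180, (C,nl_idx)→5240, (C,merge)→7940 …(+4); best=2240 via (C,hash)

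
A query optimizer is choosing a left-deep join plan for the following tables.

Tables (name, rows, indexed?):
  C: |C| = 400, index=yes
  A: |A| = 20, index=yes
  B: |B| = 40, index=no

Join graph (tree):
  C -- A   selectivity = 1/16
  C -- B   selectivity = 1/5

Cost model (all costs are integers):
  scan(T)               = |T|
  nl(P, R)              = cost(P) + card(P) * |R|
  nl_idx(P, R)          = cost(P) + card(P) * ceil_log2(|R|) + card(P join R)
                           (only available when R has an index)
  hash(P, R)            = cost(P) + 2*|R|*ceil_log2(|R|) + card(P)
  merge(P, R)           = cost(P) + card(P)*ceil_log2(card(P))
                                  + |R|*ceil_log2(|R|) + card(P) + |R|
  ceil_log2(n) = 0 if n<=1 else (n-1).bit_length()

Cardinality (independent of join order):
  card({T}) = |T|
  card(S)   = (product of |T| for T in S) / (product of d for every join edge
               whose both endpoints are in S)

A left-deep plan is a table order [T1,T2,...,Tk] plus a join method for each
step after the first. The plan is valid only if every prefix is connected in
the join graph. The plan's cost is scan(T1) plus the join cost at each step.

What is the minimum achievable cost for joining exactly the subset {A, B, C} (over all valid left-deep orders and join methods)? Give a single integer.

Selinger DP over subsets of {A,B,C}:
  {C}: scan cost=400, card=400
  {A}: scan cost=20, card=20
  {B}: scan cost=40, card=40
  {AC}: card=500; try (C,nl_idx)→700, (A,hash)→1000, (A,nl_idx)→2900, (C,merge)→4140, (A,merge)→4520, (C,hash)→7240 …(+2); best=700 via (C,nl_idx)
  {BC}: card=3200; try (B,hash)→1280, (C,nl_idx)→3600, (C,merge)→4320, (B,merge)→4680, (C,hash)→7280, (C,nl)→16040 …(+1); best=1280 via (B,hash)
  {ABC}: card=4000; try (B,hash)→1680, (A,hash)→4680, (B,merge)→5980, (B,nl)→20700, (A,nl_idx)→21280, (A,merge)→43000 …(+1); best=1680 via (B,hash)

1680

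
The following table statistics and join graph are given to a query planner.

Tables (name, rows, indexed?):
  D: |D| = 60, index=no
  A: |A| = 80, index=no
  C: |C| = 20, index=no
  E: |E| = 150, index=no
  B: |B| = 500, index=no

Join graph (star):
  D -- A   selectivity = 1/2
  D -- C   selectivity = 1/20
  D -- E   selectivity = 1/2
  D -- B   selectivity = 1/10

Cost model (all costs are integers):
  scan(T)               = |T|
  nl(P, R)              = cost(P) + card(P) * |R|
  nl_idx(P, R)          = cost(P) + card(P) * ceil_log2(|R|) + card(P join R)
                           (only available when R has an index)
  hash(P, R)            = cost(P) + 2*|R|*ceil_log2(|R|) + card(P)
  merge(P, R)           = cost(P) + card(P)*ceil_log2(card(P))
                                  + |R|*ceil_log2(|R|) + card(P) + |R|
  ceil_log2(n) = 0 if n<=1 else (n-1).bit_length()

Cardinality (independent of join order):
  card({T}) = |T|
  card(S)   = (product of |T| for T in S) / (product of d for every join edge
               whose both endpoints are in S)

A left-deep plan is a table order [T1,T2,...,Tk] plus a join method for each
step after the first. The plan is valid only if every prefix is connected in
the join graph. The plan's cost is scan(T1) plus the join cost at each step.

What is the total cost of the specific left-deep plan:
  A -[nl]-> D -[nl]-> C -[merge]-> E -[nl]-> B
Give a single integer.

step 1: scan A: cost=80, card=80
step 2: join D via nl
    card(P join D) = 80*60/(2) = 2400
    cost = 80 + 80*60 = 4880
step 3: join C via nl
    card(P join C) = 2400*20/(20) = 2400
    cost = 4880 + 2400*20 = 52880
step 4: join E via merge
    card(P join E) = 2400*150/(2) = 180000
    cost = 52880 + 2400*12 + 150*8 + 2400 + 150 = 85430
step 5: join B via nl
    card(P join B) = 180000*500/(10) = 9000000
    cost = 85430 + 180000*500 = 90085430

90085430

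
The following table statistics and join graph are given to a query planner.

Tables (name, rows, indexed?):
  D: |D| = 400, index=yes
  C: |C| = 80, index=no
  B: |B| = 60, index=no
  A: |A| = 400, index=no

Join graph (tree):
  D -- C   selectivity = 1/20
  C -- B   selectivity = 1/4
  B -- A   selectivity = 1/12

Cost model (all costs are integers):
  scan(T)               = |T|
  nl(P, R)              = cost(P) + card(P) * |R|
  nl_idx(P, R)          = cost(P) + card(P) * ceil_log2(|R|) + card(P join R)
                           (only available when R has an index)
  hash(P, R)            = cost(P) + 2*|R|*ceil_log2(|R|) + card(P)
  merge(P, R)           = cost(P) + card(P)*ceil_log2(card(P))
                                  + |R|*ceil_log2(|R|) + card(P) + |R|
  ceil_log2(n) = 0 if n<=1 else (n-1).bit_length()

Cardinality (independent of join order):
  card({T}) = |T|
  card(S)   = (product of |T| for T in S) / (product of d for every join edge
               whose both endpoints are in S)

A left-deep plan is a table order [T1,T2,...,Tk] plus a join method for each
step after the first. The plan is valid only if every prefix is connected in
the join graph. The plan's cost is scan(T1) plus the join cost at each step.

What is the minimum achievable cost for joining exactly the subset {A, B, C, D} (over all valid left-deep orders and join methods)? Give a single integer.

Selinger DP over subsets of {A,B,C,D}:
  {D}: scan cost=400, card=400
  {C}: scan cost=80, card=80
  {B}: scan cost=60, card=60
  {A}: scan cost=400, card=400
  {CD}: card=1600; try (C,hash)→1920, (D,nl_idx)→2400, (D,merge)→4720, (C,merge)→5040, (D,hash)→7360, (D,nl)→32080 …(+1); best=1920 via (C,hash)
  {BC}: card=1200; try (B,hash)→880, (C,merge)→1120, (B,merge)→1140, (C,hash)→1240, (C,nl)→4860, (B,nl)→4880; best=880 via (B,hash)
  {AB}: card=2000; try (B,hash)→1520, (A,merge)→4480, (B,merge)→4820, (A,hash)→7320, (A,nl)→24060, (B,nl)→24400; best=1520 via (B,hash)
  {BCD}: card=24000; try (B,hash)→4240, (D,hash)→9280, (D,merge)→19280, (B,merge)→21540, (D,nl_idx)→35680, (B,nl)→97920 …(+1); best=4240 via (B,hash)
  {ABC}: card=40000; try (C,hash)→4640, (A,hash)→9280, (A,merge)→19280, (C,merge)→26160, (C,nl)→161520, (A,nl)→480880; best=4640 via (C,hash)
  {ABCD}: card=800000; try (A,hash)→35440, (D,hash)→51840, (A,merge)→392240, (D,merge)→688640, (D,nl_idx)→1164640, (A,nl)→9604240 …(+1); best=35440 via (A,hash)

35440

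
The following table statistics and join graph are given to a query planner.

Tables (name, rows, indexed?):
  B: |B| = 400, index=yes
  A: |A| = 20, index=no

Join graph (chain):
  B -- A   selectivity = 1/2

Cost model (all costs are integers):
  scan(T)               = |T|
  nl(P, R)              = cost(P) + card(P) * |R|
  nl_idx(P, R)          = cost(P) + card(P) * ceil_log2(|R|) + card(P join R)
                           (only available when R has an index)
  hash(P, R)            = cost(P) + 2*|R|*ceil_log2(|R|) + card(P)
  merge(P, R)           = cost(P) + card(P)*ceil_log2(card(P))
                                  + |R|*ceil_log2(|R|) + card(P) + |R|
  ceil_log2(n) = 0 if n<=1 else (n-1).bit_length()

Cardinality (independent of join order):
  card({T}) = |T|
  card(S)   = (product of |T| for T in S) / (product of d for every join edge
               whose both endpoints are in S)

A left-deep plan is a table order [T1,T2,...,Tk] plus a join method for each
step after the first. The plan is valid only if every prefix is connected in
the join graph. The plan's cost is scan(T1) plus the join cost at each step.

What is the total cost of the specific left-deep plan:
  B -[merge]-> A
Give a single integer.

step 1: scan B: cost=400, card=400
step 2: join A via merge
    card(P join A) = 400*20/(2) = 4000
    cost = 400 + 400*9 + 20*5 + 400 + 20 = 4520

4520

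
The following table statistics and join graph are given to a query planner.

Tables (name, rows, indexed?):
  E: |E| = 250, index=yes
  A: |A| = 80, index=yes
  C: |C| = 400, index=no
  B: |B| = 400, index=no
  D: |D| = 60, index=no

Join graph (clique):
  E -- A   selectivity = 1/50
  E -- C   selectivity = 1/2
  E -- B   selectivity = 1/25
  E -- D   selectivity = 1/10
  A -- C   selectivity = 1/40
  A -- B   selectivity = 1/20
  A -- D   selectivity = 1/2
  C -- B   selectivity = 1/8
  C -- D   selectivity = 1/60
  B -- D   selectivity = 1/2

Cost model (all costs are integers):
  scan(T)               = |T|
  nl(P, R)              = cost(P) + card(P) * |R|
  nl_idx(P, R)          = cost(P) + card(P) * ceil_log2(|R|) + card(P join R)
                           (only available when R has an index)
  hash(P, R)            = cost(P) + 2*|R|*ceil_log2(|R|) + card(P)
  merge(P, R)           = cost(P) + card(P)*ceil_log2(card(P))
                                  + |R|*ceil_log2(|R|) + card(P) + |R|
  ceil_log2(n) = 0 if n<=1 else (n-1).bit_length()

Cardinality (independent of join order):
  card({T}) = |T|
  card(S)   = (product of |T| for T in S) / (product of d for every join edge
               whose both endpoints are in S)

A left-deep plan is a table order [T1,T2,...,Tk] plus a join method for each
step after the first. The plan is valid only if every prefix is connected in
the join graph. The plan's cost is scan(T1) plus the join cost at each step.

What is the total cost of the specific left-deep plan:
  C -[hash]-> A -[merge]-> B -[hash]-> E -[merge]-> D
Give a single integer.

22940

step 1: scan C: cost=400, card=400
step 2: join A via hash
    card(P join A) = 400*80/(40) = 800
    cost = 400 + 2*80*7 + 400 = 1920
step 3: join B via merge
    card(P join B) = 800*400/(20*8) = 2000
    cost = 1920 + 800*10 + 400*9 + 800 + 400 = 14720
step 4: join E via hash
    card(P join E) = 2000*250/(50*2*25) = 200
    cost = 14720 + 2*250*8 + 2000 = 20720
step 5: join D via merge
    card(P join D) = 200*60/(10*2*60*2) = 5
    cost = 20720 + 200*8 + 60*6 + 200 + 60 = 22940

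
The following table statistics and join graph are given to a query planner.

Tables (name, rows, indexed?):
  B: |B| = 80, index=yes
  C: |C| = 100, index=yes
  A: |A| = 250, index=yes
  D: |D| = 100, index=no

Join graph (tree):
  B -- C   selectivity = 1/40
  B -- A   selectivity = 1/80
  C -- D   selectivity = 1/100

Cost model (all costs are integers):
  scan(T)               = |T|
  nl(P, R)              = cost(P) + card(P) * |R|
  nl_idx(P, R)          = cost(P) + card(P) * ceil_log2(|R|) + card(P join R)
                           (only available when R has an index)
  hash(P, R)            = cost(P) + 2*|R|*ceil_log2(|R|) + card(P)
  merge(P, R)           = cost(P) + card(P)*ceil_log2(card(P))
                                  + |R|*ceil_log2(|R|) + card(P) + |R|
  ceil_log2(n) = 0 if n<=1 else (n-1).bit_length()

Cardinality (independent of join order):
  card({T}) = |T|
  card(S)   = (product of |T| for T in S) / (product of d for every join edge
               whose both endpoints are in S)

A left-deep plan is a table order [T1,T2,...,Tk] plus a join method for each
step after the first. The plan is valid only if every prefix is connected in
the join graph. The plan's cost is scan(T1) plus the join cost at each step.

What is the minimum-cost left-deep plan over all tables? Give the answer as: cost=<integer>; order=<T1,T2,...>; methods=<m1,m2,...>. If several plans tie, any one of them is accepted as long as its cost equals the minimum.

cost=4025; order=D,C,B,A; methods=nl_idx,nl_idx,nl_idx

Selinger DP (subsets sized 1..n):
  {B}: scan cost=80, card=80
  {C}: scan cost=100, card=100
  {A}: scan cost=250, card=250
  {D}: scan cost=100, card=100
  {BC}: card=200; try (C,nl_idx)→840, (B,nl_idx)→1000, (B,hash)→1320, (C,merge)→1520, (B,merge)→1540, (C,hash)→1560 …(+2); best=840 via (C,nl_idx)
  {AB}: card=250; try (A,nl_idx)→970, (B,hash)→1620, (B,nl_idx)→2250, (A,merge)→2970, (B,merge)→3140, (A,hash)→4160 …(+2); best=970 via (A,nl_idx)
  {CD}: card=100; try (C,nl_idx)→900, (D,hash)→1600, (C,hash)→1600, (D,merge)→1700, (C,merge)→1700, (D,nl)→10100 …(+1); best=900 via (C,nl_idx)
  {ABC}: card=625; try (C,hash)→2620, (A,nl_idx)→3065, (C,nl_idx)→3345, (C,merge)→4020, (A,merge)→4890, (A,hash)→5040 …(+2); best=2620 via (C,hash)
  {BCD}: card=200; try (B,nl_idx)→1800, (B,hash)→2120, (B,merge)→2340, (D,hash)→2440, (D,merge)→3440, (B,nl)→8900 …(+1); best=1800 via (B,nl_idx)
  {ABCD}: card=625; try (A,nl_idx)→4025, (D,hash)→4645, (A,merge)→5850, (A,hash)→6000, (D,merge)→10295, (A,nl)→51800 …(+1); best=4025 via (A,nl_idx)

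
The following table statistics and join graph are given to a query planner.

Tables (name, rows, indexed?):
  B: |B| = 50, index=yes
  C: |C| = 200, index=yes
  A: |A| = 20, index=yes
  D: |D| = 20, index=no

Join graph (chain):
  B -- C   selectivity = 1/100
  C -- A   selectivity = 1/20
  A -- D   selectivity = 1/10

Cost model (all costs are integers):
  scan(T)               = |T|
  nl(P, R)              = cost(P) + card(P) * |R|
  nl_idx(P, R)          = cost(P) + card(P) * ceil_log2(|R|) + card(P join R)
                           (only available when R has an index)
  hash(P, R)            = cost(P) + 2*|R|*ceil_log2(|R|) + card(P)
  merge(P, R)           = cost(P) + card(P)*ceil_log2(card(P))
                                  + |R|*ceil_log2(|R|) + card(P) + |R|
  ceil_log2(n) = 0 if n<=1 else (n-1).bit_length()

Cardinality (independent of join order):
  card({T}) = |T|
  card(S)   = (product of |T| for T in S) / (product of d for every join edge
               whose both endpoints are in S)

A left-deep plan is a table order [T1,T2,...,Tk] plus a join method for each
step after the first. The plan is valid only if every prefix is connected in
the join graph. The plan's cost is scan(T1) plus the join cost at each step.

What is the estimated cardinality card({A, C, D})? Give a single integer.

Tables in S: A(20), C(200), D(20)
Edges inside S: C-A(d=20), A-D(d=10)
numerator = 20 * 200 * 20 = 80000
denominator = 20 * 10 = 200
card(S) = 80000 / 200 = 400

400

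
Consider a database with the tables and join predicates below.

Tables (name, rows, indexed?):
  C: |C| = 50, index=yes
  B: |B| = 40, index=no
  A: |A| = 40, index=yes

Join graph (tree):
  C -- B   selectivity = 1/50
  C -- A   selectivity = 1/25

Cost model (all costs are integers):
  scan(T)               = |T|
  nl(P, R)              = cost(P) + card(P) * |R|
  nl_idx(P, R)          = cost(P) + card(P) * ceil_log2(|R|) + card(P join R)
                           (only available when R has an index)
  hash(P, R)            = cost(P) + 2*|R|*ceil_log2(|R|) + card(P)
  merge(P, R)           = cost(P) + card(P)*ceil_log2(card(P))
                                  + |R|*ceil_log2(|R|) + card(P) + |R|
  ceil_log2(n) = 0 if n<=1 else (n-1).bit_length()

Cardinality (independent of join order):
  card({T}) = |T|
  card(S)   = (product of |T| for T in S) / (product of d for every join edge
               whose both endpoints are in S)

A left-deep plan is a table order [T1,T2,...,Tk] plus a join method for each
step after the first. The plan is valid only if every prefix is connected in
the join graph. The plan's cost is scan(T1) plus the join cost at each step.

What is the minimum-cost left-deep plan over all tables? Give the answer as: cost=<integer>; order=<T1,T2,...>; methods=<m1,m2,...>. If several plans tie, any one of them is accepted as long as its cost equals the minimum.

cost=624; order=B,C,A; methods=nl_idx,nl_idx

Selinger DP (subsets sized 1..n):
  {C}: scan cost=50, card=50
  {B}: scan cost=40, card=40
  {A}: scan cost=40, card=40
  {BC}: card=40; try (C,nl_idx)→320, (B,hash)→580, (C,merge)→670, (C,hash)→680, (B,merge)→680, (C,nl)→2040 …(+1); best=320 via (C,nl_idx)
  {AC}: card=80; try (C,nl_idx)→360, (A,nl_idx)→430, (A,hash)→580, (C,merge)→670, (C,hash)→680, (A,merge)→680 …(+2); best=360 via (C,nl_idx)
  {ABC}: card=64; try (A,nl_idx)→624, (A,hash)→840, (A,merge)→880, (B,hash)→920, (B,merge)→1280, (A,nl)→1920 …(+1); best=624 via (A,nl_idx)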